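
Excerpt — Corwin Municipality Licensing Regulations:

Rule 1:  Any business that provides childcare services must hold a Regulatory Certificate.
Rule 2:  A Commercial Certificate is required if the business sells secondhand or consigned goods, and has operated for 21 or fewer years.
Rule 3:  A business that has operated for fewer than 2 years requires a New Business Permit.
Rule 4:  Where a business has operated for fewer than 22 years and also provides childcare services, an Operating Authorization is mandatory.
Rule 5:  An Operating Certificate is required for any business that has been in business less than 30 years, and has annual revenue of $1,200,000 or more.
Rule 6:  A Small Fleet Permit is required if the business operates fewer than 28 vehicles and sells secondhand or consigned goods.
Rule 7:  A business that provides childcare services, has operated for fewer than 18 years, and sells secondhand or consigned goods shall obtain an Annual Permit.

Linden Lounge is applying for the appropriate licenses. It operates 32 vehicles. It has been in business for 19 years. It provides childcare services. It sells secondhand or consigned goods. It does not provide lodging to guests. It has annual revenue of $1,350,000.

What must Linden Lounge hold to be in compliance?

Rule 1: provides childcare services → Regulatory Certificate required.
Rule 2: sells secondhand or consigned goods; years in business 19 ≤ 21 → Commercial Certificate required.
Rule 3: years in business 19 ≥ 2 → New Business Permit not required.
Rule 4: years in business 19 < 22; provides childcare services → Operating Authorization required.
Rule 5: years in business 19 < 30; revenue $1,350,000 ≥ $1,200,000 → Operating Certificate required.
Rule 6: vehicles 32 ≥ 28; sells secondhand or consigned goods → Small Fleet Permit not required.
Rule 7: provides childcare services; years in business 19 ≥ 18; sells secondhand or consigned goods → Annual Permit not required.

Commercial Certificate, Operating Authorization, Operating Certificate, Regulatory Certificate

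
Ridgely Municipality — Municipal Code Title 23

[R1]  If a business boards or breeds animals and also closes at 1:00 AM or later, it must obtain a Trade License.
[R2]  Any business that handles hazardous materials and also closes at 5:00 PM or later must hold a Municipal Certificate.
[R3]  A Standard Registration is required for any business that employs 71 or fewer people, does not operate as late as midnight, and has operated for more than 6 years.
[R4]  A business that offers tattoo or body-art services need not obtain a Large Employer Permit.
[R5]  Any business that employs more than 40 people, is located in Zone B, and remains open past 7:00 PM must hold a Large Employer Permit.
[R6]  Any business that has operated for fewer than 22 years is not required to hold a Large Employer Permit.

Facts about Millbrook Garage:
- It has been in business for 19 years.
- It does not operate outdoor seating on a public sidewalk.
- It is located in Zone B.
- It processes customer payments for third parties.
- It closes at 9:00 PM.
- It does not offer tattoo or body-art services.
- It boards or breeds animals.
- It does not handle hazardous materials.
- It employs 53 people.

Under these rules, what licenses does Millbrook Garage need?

Standard Registration

[R1] boards or breeds animals; closes 9:00 PM, at/before 1:00 AM → Trade License not required.
[R2] does not handle hazardous materials; closes 9:00 PM, after 5:00 PM → Municipal Certificate not required.
[R3] employees 53 ≤ 71; closes 9:00 PM, at/before midnight; years in business 19 > 6 → Standard Registration required.
[R4] does not offer tattoo or body-art services → Large Employer Permit exemption does not apply.
[R5] employees 53 > 40; is located in Zone B; closes 9:00 PM, after 7:00 PM → Large Employer Permit required.
[R6] years in business 19 < 22 → exempt from Large Employer Permit.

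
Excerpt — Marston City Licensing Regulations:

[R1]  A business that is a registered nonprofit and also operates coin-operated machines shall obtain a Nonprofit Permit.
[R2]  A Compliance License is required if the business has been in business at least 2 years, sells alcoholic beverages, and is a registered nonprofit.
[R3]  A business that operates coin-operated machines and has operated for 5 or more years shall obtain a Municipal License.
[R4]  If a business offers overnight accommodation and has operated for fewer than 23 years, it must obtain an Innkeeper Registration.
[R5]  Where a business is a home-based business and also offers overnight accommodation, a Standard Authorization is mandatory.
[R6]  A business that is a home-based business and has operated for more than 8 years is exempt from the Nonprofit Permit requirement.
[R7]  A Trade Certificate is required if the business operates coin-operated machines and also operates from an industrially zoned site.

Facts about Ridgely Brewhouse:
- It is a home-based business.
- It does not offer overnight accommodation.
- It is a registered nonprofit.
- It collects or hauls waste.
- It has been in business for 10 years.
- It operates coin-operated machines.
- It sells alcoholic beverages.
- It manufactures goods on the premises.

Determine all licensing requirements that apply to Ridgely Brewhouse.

[R1] is a registered nonprofit; operates coin-operated machines → Nonprofit Permit required.
[R2] years in business 10 ≥ 2; sells alcoholic beverages; is a registered nonprofit → Compliance License required.
[R3] operates coin-operated machines; years in business 10 ≥ 5 → Municipal License required.
[R4] does not offer overnight accommodation; years in business 10 < 23 → Innkeeper Registration not required.
[R5] is a home-based business; does not offer overnight accommodation → Standard Authorization not required.
[R6] is a home-based business; years in business 10 > 8 → exempt from Nonprofit Permit.
[R7] operates coin-operated machines; is a home-based business (not: operates from an industrially zoned site) → Trade Certificate not required.

Compliance License, Municipal License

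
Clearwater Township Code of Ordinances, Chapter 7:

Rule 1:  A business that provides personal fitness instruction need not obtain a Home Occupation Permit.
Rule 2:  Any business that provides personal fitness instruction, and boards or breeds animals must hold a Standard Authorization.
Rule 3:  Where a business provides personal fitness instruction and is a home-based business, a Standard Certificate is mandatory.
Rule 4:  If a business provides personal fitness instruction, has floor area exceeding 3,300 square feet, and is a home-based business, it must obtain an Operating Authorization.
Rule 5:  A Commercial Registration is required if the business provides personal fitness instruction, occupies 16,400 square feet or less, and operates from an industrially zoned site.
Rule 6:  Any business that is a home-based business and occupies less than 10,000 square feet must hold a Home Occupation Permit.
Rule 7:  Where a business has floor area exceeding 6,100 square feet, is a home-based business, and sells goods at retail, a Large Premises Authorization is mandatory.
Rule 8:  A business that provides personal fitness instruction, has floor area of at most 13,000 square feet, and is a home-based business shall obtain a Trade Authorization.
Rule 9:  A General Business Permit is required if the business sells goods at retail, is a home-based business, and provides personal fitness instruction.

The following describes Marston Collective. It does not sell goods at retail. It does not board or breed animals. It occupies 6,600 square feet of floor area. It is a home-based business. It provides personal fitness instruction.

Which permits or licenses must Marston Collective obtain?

Rule 1: provides personal fitness instruction → exempt from Home Occupation Permit.
Rule 2: provides personal fitness instruction; does not board or breed animals → Standard Authorization not required.
Rule 3: provides personal fitness instruction; is a home-based business → Standard Certificate required.
Rule 4: provides personal fitness instruction; floor area 6,600 square feet > 3,300 square feet; is a home-based business → Operating Authorization required.
Rule 5: provides personal fitness instruction; floor area 6,600 square feet ≤ 16,400 square feet; is a home-based business (not: operates from an industrially zoned site) → Commercial Registration not required.
Rule 6: is a home-based business; floor area 6,600 square feet < 10,000 square feet → Home Occupation Permit required.
Rule 7: floor area 6,600 square feet > 6,100 square feet; is a home-based business; does not sell goods at retail → Large Premises Authorization not required.
Rule 8: provides personal fitness instruction; floor area 6,600 square feet ≤ 13,000 square feet; is a home-based business → Trade Authorization required.
Rule 9: does not sell goods at retail; is a home-based business; provides personal fitness instruction → General Business Permit not required.

Operating Authorization, Standard Certificate, Trade Authorization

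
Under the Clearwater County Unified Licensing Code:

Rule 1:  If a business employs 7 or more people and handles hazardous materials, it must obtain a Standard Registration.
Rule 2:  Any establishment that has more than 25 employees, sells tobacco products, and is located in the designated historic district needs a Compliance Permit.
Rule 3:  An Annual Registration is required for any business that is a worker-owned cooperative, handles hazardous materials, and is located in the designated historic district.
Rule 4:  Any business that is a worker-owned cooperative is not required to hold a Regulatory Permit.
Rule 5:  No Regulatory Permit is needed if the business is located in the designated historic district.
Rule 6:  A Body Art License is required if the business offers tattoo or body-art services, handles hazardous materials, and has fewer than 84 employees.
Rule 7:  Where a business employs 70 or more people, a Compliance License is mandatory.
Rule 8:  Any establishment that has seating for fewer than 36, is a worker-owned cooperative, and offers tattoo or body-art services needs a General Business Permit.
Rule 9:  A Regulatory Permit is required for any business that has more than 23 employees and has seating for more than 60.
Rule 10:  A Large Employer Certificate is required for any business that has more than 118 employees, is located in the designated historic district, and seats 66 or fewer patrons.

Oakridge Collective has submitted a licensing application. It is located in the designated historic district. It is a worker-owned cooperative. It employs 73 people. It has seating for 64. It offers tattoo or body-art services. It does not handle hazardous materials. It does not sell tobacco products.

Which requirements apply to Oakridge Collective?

Rule 1: employees 73 ≥ 7; does not handle hazardous materials → Standard Registration not required.
Rule 2: employees 73 > 25; does not sell tobacco products; is located in the designated historic district → Compliance Permit not required.
Rule 3: is a worker-owned cooperative; does not handle hazardous materials; is located in the designated historic district → Annual Registration not required.
Rule 4: is a worker-owned cooperative → exempt from Regulatory Permit.
Rule 5: is located in the designated historic district → exempt from Regulatory Permit.
Rule 6: offers tattoo or body-art services; does not handle hazardous materials; employees 73 < 84 → Body Art License not required.
Rule 7: employees 73 ≥ 70 → Compliance License required.
Rule 8: seating 64 ≥ 36; is a worker-owned cooperative; offers tattoo or body-art services → General Business Permit not required.
Rule 9: employees 73 > 23; seating 64 > 60 → Regulatory Permit required.
Rule 10: employees 73 ≤ 118; is located in the designated historic district; seating 64 ≤ 66 → Large Employer Certificate not required.

Compliance License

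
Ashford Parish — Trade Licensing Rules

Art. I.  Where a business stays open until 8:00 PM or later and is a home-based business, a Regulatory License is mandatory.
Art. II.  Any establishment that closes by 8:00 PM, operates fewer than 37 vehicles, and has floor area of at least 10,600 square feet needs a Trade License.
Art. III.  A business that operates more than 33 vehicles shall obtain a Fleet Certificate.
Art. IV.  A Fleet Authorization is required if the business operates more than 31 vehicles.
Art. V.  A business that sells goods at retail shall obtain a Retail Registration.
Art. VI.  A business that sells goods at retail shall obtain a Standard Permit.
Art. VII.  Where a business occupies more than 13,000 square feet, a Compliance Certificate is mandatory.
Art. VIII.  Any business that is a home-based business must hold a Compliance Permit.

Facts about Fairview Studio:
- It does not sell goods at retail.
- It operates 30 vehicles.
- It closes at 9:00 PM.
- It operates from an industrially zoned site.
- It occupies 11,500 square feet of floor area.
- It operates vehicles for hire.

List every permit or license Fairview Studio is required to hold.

None

Art. I. closes 9:00 PM, after 8:00 PM; operates from an industrially zoned site (not: is a home-based business) → Regulatory License not required.
Art. II. closes 9:00 PM, after 8:00 PM; vehicles 30 < 37; floor area 11,500 square feet ≥ 10,600 square feet → Trade License not required.
Art. III. vehicles 30 ≤ 33 → Fleet Certificate not required.
Art. IV. vehicles 30 ≤ 31 → Fleet Authorization not required.
Art. V. does not sell goods at retail → Retail Registration not required.
Art. VI. does not sell goods at retail → Standard Permit not required.
Art. VII. floor area 11,500 square feet ≤ 13,000 square feet → Compliance Certificate not required.
Art. VIII. operates from an industrially zoned site (not: is a home-based business) → Compliance Permit not required.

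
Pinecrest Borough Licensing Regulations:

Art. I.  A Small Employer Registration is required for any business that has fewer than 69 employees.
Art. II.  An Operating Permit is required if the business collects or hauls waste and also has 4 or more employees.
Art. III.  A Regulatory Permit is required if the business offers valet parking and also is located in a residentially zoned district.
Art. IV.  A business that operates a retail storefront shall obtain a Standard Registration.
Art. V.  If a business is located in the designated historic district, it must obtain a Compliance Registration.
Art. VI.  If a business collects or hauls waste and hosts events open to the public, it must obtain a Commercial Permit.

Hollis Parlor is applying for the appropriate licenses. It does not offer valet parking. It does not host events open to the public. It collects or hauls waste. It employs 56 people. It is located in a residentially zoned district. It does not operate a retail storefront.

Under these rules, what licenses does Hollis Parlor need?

Art. I. employees 56 < 69 → Small Employer Registration required.
Art. II. collects or hauls waste; employees 56 ≥ 4 → Operating Permit required.
Art. III. does not offer valet parking; is located in a residentially zoned district → Regulatory Permit not required.
Art. IV. does not operate a retail storefront → Standard Registration not required.
Art. V. is located in a residentially zoned district (not: is located in the designated historic district) → Compliance Registration not required.
Art. VI. collects or hauls waste; does not host events open to the public → Commercial Permit not required.

Operating Permit, Small Employer Registration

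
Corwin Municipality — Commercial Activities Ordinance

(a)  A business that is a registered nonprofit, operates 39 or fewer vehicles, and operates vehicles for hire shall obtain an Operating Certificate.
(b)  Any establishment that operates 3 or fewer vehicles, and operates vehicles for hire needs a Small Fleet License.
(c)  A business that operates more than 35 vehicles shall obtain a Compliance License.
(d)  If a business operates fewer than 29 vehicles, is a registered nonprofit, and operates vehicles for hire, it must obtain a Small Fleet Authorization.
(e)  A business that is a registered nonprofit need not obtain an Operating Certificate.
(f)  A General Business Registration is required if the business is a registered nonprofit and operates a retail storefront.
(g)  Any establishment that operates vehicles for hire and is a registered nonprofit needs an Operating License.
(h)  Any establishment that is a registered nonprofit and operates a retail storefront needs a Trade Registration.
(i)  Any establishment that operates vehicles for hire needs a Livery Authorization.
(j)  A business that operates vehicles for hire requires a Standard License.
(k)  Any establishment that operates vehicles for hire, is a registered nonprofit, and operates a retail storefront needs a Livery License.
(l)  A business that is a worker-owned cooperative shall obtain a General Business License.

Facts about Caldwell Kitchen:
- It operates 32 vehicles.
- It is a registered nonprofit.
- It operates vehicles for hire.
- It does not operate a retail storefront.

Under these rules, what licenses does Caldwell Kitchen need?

(a) is a registered nonprofit; vehicles 32 ≤ 39; operates vehicles for hire → Operating Certificate required.
(b) vehicles 32 > 3; operates vehicles for hire → Small Fleet License not required.
(c) vehicles 32 ≤ 35 → Compliance License not required.
(d) vehicles 32 ≥ 29; is a registered nonprofit; operates vehicles for hire → Small Fleet Authorization not required.
(e) is a registered nonprofit → exempt from Operating Certificate.
(f) is a registered nonprofit; does not operate a retail storefront → General Business Registration not required.
(g) operates vehicles for hire; is a registered nonprofit → Operating License required.
(h) is a registered nonprofit; does not operate a retail storefront → Trade Registration not required.
(i) operates vehicles for hire → Livery Authorization required.
(j) operates vehicles for hire → Standard License required.
(k) operates vehicles for hire; is a registered nonprofit; does not operate a retail storefront → Livery License not required.
(l) is a registered nonprofit (not: is a worker-owned cooperative) → General Business License not required.

Livery Authorization, Operating License, Standard License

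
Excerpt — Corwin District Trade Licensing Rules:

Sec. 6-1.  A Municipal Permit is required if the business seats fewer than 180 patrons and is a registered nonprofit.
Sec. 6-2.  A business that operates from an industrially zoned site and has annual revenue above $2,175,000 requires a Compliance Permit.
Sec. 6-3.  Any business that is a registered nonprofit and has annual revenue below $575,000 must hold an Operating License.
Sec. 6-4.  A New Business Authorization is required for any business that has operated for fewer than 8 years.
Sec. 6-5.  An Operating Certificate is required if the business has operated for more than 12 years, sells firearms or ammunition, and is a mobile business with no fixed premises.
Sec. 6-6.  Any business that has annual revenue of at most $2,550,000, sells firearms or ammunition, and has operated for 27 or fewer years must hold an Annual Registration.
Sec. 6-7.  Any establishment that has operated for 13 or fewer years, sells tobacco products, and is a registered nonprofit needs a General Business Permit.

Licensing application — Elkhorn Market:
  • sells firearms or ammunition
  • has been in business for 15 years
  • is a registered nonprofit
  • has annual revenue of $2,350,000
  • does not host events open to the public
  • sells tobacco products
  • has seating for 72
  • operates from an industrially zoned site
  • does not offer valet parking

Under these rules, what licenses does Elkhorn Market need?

Sec. 6-1. seating 72 < 180; is a registered nonprofit → Municipal Permit required.
Sec. 6-2. operates from an industrially zoned site; revenue $2,350,000 > $2,175,000 → Compliance Permit required.
Sec. 6-3. is a registered nonprofit; revenue $2,350,000 ≥ $575,000 → Operating License not required.
Sec. 6-4. years in business 15 ≥ 8 → New Business Authorization not required.
Sec. 6-5. years in business 15 > 12; sells firearms or ammunition; operates from an industrially zoned site (not: is a mobile business with no fixed premises) → Operating Certificate not required.
Sec. 6-6. revenue $2,350,000 ≤ $2,550,000; sells firearms or ammunition; years in business 15 ≤ 27 → Annual Registration required.
Sec. 6-7. years in business 15 > 13; sells tobacco products; is a registered nonprofit → General Business Permit not required.

Annual Registration, Compliance Permit, Municipal Permit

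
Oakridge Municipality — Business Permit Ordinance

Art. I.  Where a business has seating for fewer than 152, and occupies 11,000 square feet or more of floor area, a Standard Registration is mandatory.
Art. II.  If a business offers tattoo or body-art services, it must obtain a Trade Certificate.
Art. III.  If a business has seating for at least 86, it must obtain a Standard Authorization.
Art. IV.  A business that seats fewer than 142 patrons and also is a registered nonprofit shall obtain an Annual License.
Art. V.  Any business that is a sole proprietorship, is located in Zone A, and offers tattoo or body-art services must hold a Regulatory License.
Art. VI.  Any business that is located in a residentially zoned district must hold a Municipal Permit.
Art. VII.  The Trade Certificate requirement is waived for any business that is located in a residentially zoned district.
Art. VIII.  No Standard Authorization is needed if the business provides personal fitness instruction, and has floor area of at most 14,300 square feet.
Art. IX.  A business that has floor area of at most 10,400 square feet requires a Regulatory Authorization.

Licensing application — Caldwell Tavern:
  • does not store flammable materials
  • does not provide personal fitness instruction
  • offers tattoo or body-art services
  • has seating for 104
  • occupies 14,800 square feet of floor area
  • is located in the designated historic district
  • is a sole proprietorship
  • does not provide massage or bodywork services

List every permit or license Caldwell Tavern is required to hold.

Art. I. seating 104 < 152; floor area 14,800 square feet ≥ 11,000 square feet → Standard Registration required.
Art. II. offers tattoo or body-art services → Trade Certificate required.
Art. III. seating 104 ≥ 86 → Standard Authorization required.
Art. IV. seating 104 < 142; is a sole proprietorship (not: is a registered nonprofit) → Annual License not required.
Art. V. is a sole proprietorship; is located in the designated historic district (not: is located in Zone A); offers tattoo or body-art services → Regulatory License not required.
Art. VI. is located in the designated historic district (not: is located in a residentially zoned district) → Municipal Permit not required.
Art. VII. is located in the designated historic district (not: is located in a residentially zoned district) → Trade Certificate exemption does not apply.
Art. VIII. does not provide personal fitness instruction; floor area 14,800 square feet > 14,300 square feet → Standard Authorization exemption does not apply.
Art. IX. floor area 14,800 square feet > 10,400 square feet → Regulatory Authorization not required.

Standard Authorization, Standard Registration, Trade Certificate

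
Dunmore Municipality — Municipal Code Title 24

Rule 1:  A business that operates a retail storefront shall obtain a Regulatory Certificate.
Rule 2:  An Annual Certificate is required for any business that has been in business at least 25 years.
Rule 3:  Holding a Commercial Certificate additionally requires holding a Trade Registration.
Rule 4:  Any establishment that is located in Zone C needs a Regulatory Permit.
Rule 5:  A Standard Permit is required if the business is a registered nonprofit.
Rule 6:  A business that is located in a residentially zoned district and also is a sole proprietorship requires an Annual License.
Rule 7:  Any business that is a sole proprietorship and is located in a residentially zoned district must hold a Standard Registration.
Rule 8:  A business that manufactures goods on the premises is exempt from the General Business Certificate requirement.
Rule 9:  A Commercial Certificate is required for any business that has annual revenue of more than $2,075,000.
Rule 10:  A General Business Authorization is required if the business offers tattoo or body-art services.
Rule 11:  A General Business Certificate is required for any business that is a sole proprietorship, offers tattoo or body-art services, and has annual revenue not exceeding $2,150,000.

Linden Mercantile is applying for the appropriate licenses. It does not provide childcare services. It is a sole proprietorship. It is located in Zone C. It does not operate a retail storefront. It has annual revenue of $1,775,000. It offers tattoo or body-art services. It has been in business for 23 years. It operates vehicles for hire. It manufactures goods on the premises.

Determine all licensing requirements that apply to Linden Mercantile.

Rule 1: does not operate a retail storefront → Regulatory Certificate not required.
Rule 2: years in business 23 < 25 → Annual Certificate not required.
Rule 3: Commercial Certificate is not required → no effect.
Rule 4: is located in Zone C → Regulatory Permit required.
Rule 5: is a sole proprietorship (not: is a registered nonprofit) → Standard Permit not required.
Rule 6: is located in Zone C (not: is located in a residentially zoned district); is a sole proprietorship → Annual License not required.
Rule 7: is a sole proprietorship; is located in Zone C (not: is located in a residentially zoned district) → Standard Registration not required.
Rule 8: manufactures goods on the premises → exempt from General Business Certificate.
Rule 9: revenue $1,775,000 ≤ $2,075,000 → Commercial Certificate not required.
Rule 10: offers tattoo or body-art services → General Business Authorization required.
Rule 11: is a sole proprietorship; offers tattoo or body-art services; revenue $1,775,000 ≤ $2,150,000 → General Business Certificate required.

General Business Authorization, Regulatory Permit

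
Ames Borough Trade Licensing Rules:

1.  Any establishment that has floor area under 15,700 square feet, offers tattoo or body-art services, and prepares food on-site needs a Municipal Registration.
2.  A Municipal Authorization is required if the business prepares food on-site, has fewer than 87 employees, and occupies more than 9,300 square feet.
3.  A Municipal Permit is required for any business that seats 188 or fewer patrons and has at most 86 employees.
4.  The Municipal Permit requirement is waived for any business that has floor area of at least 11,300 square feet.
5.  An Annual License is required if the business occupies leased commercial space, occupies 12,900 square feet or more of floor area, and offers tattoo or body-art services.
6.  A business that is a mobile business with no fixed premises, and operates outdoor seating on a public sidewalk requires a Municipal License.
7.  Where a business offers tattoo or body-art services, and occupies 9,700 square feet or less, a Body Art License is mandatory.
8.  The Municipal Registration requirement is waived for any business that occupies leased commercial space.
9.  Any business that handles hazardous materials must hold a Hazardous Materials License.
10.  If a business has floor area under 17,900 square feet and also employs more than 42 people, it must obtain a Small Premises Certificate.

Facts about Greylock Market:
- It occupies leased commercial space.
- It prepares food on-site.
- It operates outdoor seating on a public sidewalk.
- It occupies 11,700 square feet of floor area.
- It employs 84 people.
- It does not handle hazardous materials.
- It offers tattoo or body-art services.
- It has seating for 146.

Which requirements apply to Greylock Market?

1. floor area 11,700 square feet < 15,700 square feet; offers tattoo or body-art services; prepares food on-site → Municipal Registration required.
2. prepares food on-site; employees 84 < 87; floor area 11,700 square feet > 9,300 square feet → Municipal Authorization required.
3. seating 146 ≤ 188; employees 84 ≤ 86 → Municipal Permit required.
4. floor area 11,700 square feet ≥ 11,300 square feet → exempt from Municipal Permit.
5. occupies leased commercial space; floor area 11,700 square feet < 12,900 square feet; offers tattoo or body-art services → Annual License not required.
6. occupies leased commercial space (not: is a mobile business with no fixed premises); operates outdoor seating on a public sidewalk → Municipal License not required.
7. offers tattoo or body-art services; floor area 11,700 square feet > 9,700 square feet → Body Art License not required.
8. occupies leased commercial space → exempt from Municipal Registration.
9. does not handle hazardous materials → Hazardous Materials License not required.
10. floor area 11,700 square feet < 17,900 square feet; employees 84 > 42 → Small Premises Certificate required.

Municipal Authorization, Small Premises Certificate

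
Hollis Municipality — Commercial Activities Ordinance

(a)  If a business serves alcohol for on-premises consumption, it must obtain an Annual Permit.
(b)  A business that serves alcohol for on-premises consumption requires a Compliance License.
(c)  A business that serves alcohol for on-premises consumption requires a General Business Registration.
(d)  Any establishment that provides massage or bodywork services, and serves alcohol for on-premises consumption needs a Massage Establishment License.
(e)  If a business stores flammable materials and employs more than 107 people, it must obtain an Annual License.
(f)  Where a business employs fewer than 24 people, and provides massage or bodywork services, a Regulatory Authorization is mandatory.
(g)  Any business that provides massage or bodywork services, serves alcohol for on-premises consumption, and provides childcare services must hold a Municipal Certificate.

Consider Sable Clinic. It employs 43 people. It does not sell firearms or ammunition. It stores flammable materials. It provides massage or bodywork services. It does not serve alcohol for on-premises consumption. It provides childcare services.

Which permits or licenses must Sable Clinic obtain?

None

(a) does not serve alcohol for on-premises consumption → Annual Permit not required.
(b) does not serve alcohol for on-premises consumption → Compliance License not required.
(c) does not serve alcohol for on-premises consumption → General Business Registration not required.
(d) provides massage or bodywork services; does not serve alcohol for on-premises consumption → Massage Establishment License not required.
(e) stores flammable materials; employees 43 ≤ 107 → Annual License not required.
(f) employees 43 ≥ 24; provides massage or bodywork services → Regulatory Authorization not required.
(g) provides massage or bodywork services; does not serve alcohol for on-premises consumption; provides childcare services → Municipal Certificate not required.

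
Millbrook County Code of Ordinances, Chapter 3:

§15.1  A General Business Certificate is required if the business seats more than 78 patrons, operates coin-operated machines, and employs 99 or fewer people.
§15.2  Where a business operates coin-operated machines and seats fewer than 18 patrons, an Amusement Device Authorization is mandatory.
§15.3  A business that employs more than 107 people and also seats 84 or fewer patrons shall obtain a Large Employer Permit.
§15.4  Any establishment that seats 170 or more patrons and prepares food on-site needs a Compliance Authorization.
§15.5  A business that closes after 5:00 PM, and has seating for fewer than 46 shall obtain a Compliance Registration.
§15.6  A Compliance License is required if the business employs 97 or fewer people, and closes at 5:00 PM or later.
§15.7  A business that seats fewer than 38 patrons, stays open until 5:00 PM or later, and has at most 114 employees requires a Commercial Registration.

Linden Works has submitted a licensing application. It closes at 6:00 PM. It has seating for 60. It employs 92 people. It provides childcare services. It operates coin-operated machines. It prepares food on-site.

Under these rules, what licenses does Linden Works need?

Compliance License

§15.1 seating 60 ≤ 78; operates coin-operated machines; employees 92 ≤ 99 → General Business Certificate not required.
§15.2 operates coin-operated machines; seating 60 ≥ 18 → Amusement Device Authorization not required.
§15.3 employees 92 ≤ 107; seating 60 ≤ 84 → Large Employer Permit not required.
§15.4 seating 60 < 170; prepares food on-site → Compliance Authorization not required.
§15.5 closes 6:00 PM, after 5:00 PM; seating 60 ≥ 46 → Compliance Registration not required.
§15.6 employees 92 ≤ 97; closes 6:00 PM, after 5:00 PM → Compliance License required.
§15.7 seating 60 ≥ 38; closes 6:00 PM, after 5:00 PM; employees 92 ≤ 114 → Commercial Registration not required.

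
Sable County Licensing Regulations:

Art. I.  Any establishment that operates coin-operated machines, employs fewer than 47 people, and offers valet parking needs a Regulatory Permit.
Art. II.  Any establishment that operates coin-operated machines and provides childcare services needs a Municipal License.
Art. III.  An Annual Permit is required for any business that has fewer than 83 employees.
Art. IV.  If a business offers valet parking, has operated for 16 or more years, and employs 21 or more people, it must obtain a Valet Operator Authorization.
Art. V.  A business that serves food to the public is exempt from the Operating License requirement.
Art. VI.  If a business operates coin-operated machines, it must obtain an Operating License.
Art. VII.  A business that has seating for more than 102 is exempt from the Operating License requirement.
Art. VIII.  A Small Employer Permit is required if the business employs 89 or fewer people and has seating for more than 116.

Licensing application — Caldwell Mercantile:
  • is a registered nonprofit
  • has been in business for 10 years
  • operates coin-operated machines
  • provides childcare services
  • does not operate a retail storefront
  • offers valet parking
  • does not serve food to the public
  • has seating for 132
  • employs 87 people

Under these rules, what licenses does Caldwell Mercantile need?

Art. I. operates coin-operated machines; employees 87 ≥ 47; offers valet parking → Regulatory Permit not required.
Art. II. operates coin-operated machines; provides childcare services → Municipal License required.
Art. III. employees 87 ≥ 83 → Annual Permit not required.
Art. IV. offers valet parking; years in business 10 < 16; employees 87 ≥ 21 → Valet Operator Authorization not required.
Art. V. does not serve food to the public → Operating License exemption does not apply.
Art. VI. operates coin-operated machines → Operating License required.
Art. VII. seating 132 > 102 → exempt from Operating License.
Art. VIII. employees 87 ≤ 89; seating 132 > 116 → Small Employer Permit required.

Municipal License, Small Employer Permit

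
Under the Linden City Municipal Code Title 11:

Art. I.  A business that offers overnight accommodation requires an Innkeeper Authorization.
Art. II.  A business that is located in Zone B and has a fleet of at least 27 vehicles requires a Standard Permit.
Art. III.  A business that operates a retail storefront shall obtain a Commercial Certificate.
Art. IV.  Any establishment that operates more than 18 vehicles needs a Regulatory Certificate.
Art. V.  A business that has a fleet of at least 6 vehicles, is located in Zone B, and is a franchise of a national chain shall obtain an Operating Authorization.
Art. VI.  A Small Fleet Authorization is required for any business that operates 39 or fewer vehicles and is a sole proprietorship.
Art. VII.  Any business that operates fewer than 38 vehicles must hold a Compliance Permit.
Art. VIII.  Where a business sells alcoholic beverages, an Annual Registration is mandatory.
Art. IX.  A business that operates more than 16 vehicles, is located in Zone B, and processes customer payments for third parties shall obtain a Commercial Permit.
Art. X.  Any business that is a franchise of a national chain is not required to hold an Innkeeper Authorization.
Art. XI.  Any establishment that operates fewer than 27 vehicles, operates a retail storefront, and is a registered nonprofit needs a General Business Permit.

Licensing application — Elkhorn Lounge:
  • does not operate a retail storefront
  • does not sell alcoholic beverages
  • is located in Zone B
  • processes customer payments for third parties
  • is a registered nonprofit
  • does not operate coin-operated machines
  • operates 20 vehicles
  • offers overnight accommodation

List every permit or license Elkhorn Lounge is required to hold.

Commercial Permit, Compliance Permit, Innkeeper Authorization, Regulatory Certificate

Art. I. offers overnight accommodation → Innkeeper Authorization required.
Art. II. is located in Zone B; vehicles 20 < 27 → Standard Permit not required.
Art. III. does not operate a retail storefront → Commercial Certificate not required.
Art. IV. vehicles 20 > 18 → Regulatory Certificate required.
Art. V. vehicles 20 ≥ 6; is located in Zone B; is a registered nonprofit (not: is a franchise of a national chain) → Operating Authorization not required.
Art. VI. vehicles 20 ≤ 39; is a registered nonprofit (not: is a sole proprietorship) → Small Fleet Authorization not required.
Art. VII. vehicles 20 < 38 → Compliance Permit required.
Art. VIII. does not sell alcoholic beverages → Annual Registration not required.
Art. IX. vehicles 20 > 16; is located in Zone B; processes customer payments for third parties → Commercial Permit required.
Art. X. is a registered nonprofit (not: is a franchise of a national chain) → Innkeeper Authorization exemption does not apply.
Art. XI. vehicles 20 < 27; does not operate a retail storefront; is a registered nonprofit → General Business Permit not required.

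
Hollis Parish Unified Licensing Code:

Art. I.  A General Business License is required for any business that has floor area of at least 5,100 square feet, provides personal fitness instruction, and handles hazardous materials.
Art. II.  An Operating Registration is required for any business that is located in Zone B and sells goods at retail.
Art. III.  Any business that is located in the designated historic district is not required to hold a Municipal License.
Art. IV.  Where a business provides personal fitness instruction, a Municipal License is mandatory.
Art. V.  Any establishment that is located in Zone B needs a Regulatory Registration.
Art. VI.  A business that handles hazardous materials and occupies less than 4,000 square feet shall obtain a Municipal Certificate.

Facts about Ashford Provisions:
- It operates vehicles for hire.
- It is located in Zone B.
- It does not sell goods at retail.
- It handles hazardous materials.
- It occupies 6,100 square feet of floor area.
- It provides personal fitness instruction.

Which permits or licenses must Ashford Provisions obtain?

Art. I. floor area 6,100 square feet ≥ 5,100 square feet; provides personal fitness instruction; handles hazardous materials → General Business License required.
Art. II. is located in Zone B; does not sell goods at retail → Operating Registration not required.
Art. III. is located in Zone B (not: is located in the designated historic district) → Municipal License exemption does not apply.
Art. IV. provides personal fitness instruction → Municipal License required.
Art. V. is located in Zone B → Regulatory Registration required.
Art. VI. handles hazardous materials; floor area 6,100 square feet ≥ 4,000 square feet → Municipal Certificate not required.

General Business License, Municipal License, Regulatory Registration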